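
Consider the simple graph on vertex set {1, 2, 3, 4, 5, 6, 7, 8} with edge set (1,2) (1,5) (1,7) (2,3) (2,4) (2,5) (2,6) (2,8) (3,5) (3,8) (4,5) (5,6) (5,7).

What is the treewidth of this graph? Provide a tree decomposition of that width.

Treewidth 2.
One optimal decomposition is:
Bags: B1 = {2, 3, 8}  B2 = {2, 3, 5}  B3 = {1, 2, 5}  B4 = {2, 4, 5}  B5 = {1, 5, 7}  B6 = {2, 5, 6}
Tree: B1–B2, B2–B3, B2–B4, B3–B5, B3–B6

The largest bag has 3 vertices, giving width 2; this decomposition certifies tw(G) ≤ 2. For the lower bound, the 3 vertices {2, 3, 8} are pairwise adjacent, and any tree decomposition puts a clique entirely inside one bag — forcing width ≥ 2. Hence tw(G) = 2 exactly.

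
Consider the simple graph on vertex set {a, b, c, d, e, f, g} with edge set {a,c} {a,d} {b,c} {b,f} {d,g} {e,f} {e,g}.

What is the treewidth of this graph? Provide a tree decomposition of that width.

Treewidth 2.
One such decomposition:
Bags: B1 = {a, b, c}  B2 = {a, b, d}  B3 = {b, d, g}  B4 = {b, e, g}  B5 = {b, e, f}
Tree: B1–B2, B2–B3, B3–B4, B4–B5

The largest bag has 3 vertices, giving width 2; this decomposition certifies tw(G) ≤ 2. For the lower bound, G contains the cycle b–c–a–d–g–e–f–b, so G is not a forest; only forests have treewidth ≤ 1, hence tw(G) ≥ 2. Hence tw(G) = 2 exactly.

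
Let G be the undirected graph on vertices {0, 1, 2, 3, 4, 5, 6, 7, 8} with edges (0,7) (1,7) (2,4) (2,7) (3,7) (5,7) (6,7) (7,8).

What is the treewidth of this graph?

A width-1 tree decomposition is:
Bags: B1 = {3, 7}  B2 = {1, 7}  B3 = {7, 8}  B4 = {5, 7}  B5 = {6, 7}  B6 = {0, 7}  B7 = {2, 7}  B8 = {2, 4}
Tree: B1–B2, B1–B3, B2–B4, B1–B5, B1–B6, B4–B7, B7–B8
Each bag holds 2 vertices, so the decomposition has width 1, which upper-bounds the treewidth. Since G has at least one edge (e.g. 3–7), it is not an edgeless graph, so tw(G) ≥ 1. Hence tw(G) = 1 exactly.

1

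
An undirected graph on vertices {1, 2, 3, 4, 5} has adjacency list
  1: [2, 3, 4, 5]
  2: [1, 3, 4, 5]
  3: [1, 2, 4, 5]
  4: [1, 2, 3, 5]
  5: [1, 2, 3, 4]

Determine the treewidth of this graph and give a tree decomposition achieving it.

With just one bag of size 5, the width is 5 − 1 = 4, so tw(G) ≤ 4. Conversely, {1, 2, 3, 4, 5} is a clique of size 5, and the vertices of any clique must share a bag in every tree decomposition; so some bag has ≥ 5 vertices and tw(G) ≥ 4. The upper and lower bounds meet at 4, so that is the treewidth.

Treewidth 4.
Bags: B1 = {1, 2, 3, 4, 5}
Tree: (single bag)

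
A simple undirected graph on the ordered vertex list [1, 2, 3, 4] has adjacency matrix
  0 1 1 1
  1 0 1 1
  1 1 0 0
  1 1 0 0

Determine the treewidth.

2

A width-2 tree decomposition is:
Bags: B1 = {1, 2, 3}  B2 = {1, 2, 4}
Tree: B1–B2
The largest bag has 3 vertices, giving width 2; this decomposition certifies tw(G) ≤ 2. For the lower bound, the 3 vertices {1, 2, 3} are pairwise adjacent, and any tree decomposition puts a clique entirely inside one bag — forcing width ≥ 2. Therefore the treewidth is 2.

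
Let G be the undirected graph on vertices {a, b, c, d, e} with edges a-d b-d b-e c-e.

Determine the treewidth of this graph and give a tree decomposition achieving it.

Treewidth 1.
One optimal decomposition is:
Bags: B1 = {c, e}  B2 = {b, e}  B3 = {b, d}  B4 = {a, d}
Tree: B1–B2, B2–B3, B3–B4

Every bag has size at most 2, so the width is 2 − 1 = 1 and tw(G) ≤ 1. Any graph with an edge has treewidth ≥ 1, and G has the edge c–e. Hence tw(G) = 1 exactly.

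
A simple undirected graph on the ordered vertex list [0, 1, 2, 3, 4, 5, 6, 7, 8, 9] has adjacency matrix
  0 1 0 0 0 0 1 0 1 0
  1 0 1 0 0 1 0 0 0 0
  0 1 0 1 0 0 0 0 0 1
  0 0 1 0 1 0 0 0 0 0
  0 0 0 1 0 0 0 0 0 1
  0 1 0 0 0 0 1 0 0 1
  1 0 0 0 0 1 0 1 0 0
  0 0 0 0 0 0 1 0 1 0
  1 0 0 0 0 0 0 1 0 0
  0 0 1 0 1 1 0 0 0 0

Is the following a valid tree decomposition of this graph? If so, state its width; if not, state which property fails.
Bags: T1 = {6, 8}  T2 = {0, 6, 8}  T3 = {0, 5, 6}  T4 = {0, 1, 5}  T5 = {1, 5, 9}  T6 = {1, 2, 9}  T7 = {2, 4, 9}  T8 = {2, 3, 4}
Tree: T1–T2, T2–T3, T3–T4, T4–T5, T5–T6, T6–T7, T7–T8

A tree decomposition must satisfy three properties: every vertex lies in some bag; for every edge, both endpoints lie together in some bag; and for every vertex, the bags containing it form a connected subtree. Here vertex 7 appears in no bag, so the decomposition is invalid.

No — vertex 7 appears in no bag.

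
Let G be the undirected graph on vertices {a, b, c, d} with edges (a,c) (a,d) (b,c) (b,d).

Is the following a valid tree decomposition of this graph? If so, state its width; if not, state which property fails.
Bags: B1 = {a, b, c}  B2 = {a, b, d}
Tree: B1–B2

Yes; width 2.

Every vertex of G appears in some bag (union = {a, b, c, d}); every edge is covered by a bag; and for each vertex v the set of bags containing v is connected in the bag tree. The decomposition is therefore valid. The largest bag has 3 vertices, so the width is 2.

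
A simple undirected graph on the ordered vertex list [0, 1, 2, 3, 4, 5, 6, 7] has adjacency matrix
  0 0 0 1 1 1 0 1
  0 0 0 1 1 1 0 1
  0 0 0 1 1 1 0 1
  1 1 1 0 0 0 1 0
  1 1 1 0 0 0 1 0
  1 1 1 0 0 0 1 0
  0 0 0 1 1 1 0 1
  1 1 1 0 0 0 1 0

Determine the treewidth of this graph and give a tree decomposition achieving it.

The largest bag has 5 vertices, giving width 4; this decomposition certifies tw(G) ≤ 4. For the lower bound: the 5 vertex sets {2,5}, {4,6}, {1,7}, {0}, {3} are disjoint, each induces a connected subgraph, and every pair is joined by at least one edge of G. Contracting each set to a single vertex therefore yields K_{5} as a minor, and since treewidth is minor-monotone, tw(G) ≥ tw(K_{5}) = 4. Therefore the treewidth is 4.

Treewidth 4.
One such decomposition:
Bags: B1 = {0, 1, 2, 5, 6}  B2 = {0, 1, 2, 4, 6}  B3 = {0, 1, 2, 6, 7}  B4 = {0, 1, 2, 3, 6}
Tree: B1–B2, B2–B3, B3–B4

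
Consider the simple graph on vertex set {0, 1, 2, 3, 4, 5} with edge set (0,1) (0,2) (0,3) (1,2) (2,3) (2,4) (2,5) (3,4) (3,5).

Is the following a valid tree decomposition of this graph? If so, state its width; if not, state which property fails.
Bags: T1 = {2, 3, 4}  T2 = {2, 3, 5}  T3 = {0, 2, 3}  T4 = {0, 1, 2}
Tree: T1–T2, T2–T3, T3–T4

Every vertex of G appears in some bag (union = {0, 1, 2, 3, 4, 5}); every edge is covered by a bag; and for each vertex v the set of bags containing v is connected in the bag tree. The decomposition is therefore valid. The largest bag has 3 vertices, so the width is 2.

Yes; width 2.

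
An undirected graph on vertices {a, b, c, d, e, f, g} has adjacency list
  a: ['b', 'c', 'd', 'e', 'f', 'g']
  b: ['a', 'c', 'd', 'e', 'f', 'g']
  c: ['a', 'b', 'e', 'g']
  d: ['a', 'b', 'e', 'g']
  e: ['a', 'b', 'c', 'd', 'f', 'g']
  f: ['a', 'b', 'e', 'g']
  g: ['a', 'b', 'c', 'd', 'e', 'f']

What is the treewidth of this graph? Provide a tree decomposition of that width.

Each bag holds 5 vertices, so the decomposition has width 4, which upper-bounds the treewidth. For the lower bound, the 5 vertices {a, b, d, e, g} are pairwise adjacent, and any tree decomposition puts a clique entirely inside one bag — forcing width ≥ 4. Hence tw(G) = 4 exactly.

Treewidth 4.
One such decomposition:
Bags: B1 = {a, b, e, f, g}  B2 = {a, b, d, e, g}  B3 = {a, b, c, e, g}
Tree: B1–B2, B2–B3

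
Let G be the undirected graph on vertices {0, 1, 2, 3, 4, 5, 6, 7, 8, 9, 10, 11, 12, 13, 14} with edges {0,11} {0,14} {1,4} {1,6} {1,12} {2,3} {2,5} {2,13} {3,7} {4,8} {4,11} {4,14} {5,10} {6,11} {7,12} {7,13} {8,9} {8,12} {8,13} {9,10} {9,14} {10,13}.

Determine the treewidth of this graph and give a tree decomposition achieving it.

Treewidth 3.
One such decomposition:
Bags: B1 = {0, 6, 11, 14}  B2 = {4, 6, 11, 14}  B3 = {1, 4, 6, 14}  B4 = {1, 4, 9, 14}  B5 = {1, 4, 8, 9}  B6 = {1, 8, 9, 12}  B7 = {8, 9, 10, 12}  B8 = {8, 10, 12, 13}  B9 = {7, 10, 12, 13}  B10 = {5, 7, 10, 13}  B11 = {2, 5, 7, 13}  B12 = {2, 3, 5, 7}
Tree: B1–B2, B2–B3, B3–B4, B4–B5, B5–B6, B6–B7, B7–B8, B8–B9, B9–B10, B10–B11, B11–B12

Each bag holds 4 vertices, so the decomposition has width 3, which upper-bounds the treewidth. For the lower bound: the 4 vertex sets {0,6,11}, {14}, {4}, {1,8,9,12} are disjoint, each induces a connected subgraph, and every pair is joined by at least one edge of G. Contracting each set to a single vertex therefore yields K_{4} as a minor, and since treewidth is minor-monotone, tw(G) ≥ tw(K_{4}) = 3. The upper and lower bounds meet at 3, so that is the treewidth.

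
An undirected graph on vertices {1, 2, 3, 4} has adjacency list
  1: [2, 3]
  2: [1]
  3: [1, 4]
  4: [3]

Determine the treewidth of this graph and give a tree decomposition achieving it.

Every bag has size at most 2, so the width is 2 − 1 = 1 and tw(G) ≤ 1. G has an edge, so its treewidth is at least 1. Therefore the treewidth is 1.

Treewidth 1.
Bags: B1 = {3, 4}  B2 = {1, 3}  B3 = {1, 2}
Tree: B1–B2, B2–B3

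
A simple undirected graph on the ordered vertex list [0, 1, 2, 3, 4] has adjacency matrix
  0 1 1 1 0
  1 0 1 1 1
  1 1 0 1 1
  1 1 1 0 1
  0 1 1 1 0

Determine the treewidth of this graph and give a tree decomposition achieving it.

Every bag has size at most 4, so the width is 4 − 1 = 3 and tw(G) ≤ 3. On the other hand G contains the 4-clique {0, 1, 2, 3}. A clique must lie in a single bag of any decomposition, so no decomposition can have width below 3. Therefore the treewidth is 3.

Treewidth 3.
One such decomposition:
Bags: B1 = {1, 2, 3, 4}  B2 = {0, 1, 2, 3}
Tree: B1–B2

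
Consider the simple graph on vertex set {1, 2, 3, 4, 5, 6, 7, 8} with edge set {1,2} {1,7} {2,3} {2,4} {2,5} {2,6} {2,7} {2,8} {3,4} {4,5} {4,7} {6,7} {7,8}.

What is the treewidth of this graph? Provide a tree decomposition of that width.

Treewidth 2.
One optimal decomposition is:
Bags: B1 = {2, 4, 7}  B2 = {2, 7, 8}  B3 = {2, 4, 5}  B4 = {2, 3, 4}  B5 = {2, 6, 7}  B6 = {1, 2, 7}
Tree: B1–B2, B1–B3, B3–B4, B2–B5, B2–B6

Each bag holds 3 vertices, so the decomposition has width 2, which upper-bounds the treewidth. For the lower bound, the 3 vertices {2, 3, 4} are pairwise adjacent, and any tree decomposition puts a clique entirely inside one bag — forcing width ≥ 2. Therefore the treewidth is 2.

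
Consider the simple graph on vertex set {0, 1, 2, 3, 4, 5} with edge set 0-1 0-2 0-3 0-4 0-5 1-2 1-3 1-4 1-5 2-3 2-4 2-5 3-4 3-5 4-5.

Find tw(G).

5

A width-5 tree decomposition is:
Bags: B1 = {0, 1, 2, 3, 4, 5}
Tree: (single bag)
A single bag containing all 6 vertices is trivially a valid decomposition of width 5. Conversely, {0, 1, 2, 3, 4, 5} is a clique of size 6, and the vertices of any clique must share a bag in every tree decomposition; so some bag has ≥ 6 vertices and tw(G) ≥ 5. The upper and lower bounds meet at 5, so that is the treewidth.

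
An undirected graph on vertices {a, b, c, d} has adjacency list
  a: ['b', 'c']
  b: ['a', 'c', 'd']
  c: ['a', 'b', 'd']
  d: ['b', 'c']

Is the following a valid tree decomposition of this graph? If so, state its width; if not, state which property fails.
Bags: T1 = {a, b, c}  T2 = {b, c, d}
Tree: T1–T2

Yes; width 2.

Checking the three conditions: (i) the bags cover all of {a, b, c, d}; (ii) for each edge, some bag contains both endpoints; (iii) the bags containing any fixed vertex form a subtree. All hold, so the decomposition is valid with width 3 − 1 = 2.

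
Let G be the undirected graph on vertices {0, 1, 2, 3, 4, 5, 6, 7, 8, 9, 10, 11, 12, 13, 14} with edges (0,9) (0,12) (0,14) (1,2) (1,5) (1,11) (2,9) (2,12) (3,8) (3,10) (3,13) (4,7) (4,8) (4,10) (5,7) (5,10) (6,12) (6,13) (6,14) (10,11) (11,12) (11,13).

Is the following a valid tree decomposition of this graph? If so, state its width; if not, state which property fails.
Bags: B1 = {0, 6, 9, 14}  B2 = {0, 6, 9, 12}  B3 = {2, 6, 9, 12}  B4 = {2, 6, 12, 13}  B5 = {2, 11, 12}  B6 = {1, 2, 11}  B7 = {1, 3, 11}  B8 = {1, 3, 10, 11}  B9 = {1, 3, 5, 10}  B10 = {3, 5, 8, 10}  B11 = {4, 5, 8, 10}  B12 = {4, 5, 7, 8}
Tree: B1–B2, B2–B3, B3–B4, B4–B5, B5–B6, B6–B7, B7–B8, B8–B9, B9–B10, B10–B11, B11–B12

No — edge (13,11) lies in no bag.

A tree decomposition must satisfy three properties: every vertex lies in some bag; for every edge, both endpoints lie together in some bag; and for every vertex, the bags containing it form a connected subtree. Here edge (13,11) lies in no bag, so the decomposition is invalid.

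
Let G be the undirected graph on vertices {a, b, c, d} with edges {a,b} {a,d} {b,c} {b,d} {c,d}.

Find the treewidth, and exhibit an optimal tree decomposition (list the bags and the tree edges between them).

Each bag holds 3 vertices, so the decomposition has width 2, which upper-bounds the treewidth. On the other hand G contains the 3-clique {b, c, d}. A clique must lie in a single bag of any decomposition, so no decomposition can have width below 2. Combining the bounds, tw(G) = 2.

Treewidth 2.
Bags: B1 = {a, b, d}  B2 = {b, c, d}
Tree: B1–B2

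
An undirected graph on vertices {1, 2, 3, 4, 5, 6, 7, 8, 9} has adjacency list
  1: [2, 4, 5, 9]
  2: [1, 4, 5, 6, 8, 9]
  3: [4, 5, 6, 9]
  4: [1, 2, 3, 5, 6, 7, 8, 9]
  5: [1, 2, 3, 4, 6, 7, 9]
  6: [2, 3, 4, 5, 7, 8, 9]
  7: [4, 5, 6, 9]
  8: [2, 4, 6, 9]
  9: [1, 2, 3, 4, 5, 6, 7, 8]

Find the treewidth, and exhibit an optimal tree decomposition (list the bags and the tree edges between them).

Treewidth 4.
One such decomposition:
Bags: B1 = {2, 4, 5, 6, 9}  B2 = {2, 4, 6, 8, 9}  B3 = {4, 5, 6, 7, 9}  B4 = {3, 4, 5, 6, 9}  B5 = {1, 2, 4, 5, 9}
Tree: B1–B2, B1–B3, B3–B4, B1–B5

Every bag has size at most 5, so the width is 5 − 1 = 4 and tw(G) ≤ 4. Conversely, {2, 4, 6, 8, 9} is a clique of size 5, and the vertices of any clique must share a bag in every tree decomposition; so some bag has ≥ 5 vertices and tw(G) ≥ 4. Hence tw(G) = 4 exactly.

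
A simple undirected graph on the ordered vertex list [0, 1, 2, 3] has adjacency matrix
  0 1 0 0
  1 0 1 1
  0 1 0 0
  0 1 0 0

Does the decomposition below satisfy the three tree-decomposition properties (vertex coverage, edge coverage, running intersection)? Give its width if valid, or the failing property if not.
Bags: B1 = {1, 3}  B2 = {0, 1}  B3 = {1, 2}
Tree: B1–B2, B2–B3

Vertex coverage: the bags together contain {0, 1, 2, 3}, the full vertex set. Edge coverage: each edge of G has both endpoints in at least one bag. Running intersection: for every vertex, the bags containing it form a connected subtree. All three properties hold, so this is a valid tree decomposition of width max|bag| − 1 = 1, and hence tw(G) ≤ 1.

Yes; width 1.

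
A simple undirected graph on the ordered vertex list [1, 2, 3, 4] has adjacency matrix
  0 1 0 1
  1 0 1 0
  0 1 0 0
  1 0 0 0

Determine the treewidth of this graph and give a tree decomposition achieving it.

The largest bag has 2 vertices, giving width 1; this decomposition certifies tw(G) ≤ 1. Since G has at least one edge (e.g. 2–1), it is not an edgeless graph, so tw(G) ≥ 1. Therefore the treewidth is 1.

Treewidth 1.
One optimal decomposition is:
Bags: B1 = {1, 2}  B2 = {2, 3}  B3 = {1, 4}
Tree: B1–B2, B1–B3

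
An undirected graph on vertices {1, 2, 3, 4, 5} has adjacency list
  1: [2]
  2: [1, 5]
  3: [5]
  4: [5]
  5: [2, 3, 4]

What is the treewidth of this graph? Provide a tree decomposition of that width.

Treewidth 1.
Bags: B1 = {3, 5}  B2 = {4, 5}  B3 = {2, 5}  B4 = {1, 2}
Tree: B1–B2, B1–B3, B3–B4

Every bag has size at most 2, so the width is 2 − 1 = 1 and tw(G) ≤ 1. Since G has at least one edge (e.g. 3–5), it is not an edgeless graph, so tw(G) ≥ 1. Hence tw(G) = 1 exactly.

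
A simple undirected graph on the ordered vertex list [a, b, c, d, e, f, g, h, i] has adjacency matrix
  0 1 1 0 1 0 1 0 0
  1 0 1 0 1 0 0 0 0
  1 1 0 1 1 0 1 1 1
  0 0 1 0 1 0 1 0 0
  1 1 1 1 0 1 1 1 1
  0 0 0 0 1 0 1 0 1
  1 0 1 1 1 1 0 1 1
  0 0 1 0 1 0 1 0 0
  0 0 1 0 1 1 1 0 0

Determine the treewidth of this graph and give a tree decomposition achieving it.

Treewidth 3.
One optimal decomposition is:
Bags: B1 = {a, b, c, e}  B2 = {a, c, e, g}  B3 = {c, e, g, i}  B4 = {c, d, e, g}  B5 = {c, e, g, h}  B6 = {e, f, g, i}
Tree: B1–B2, B2–B3, B3–B4, B2–B5, B3–B6

Every bag has size at most 4, so the width is 4 − 1 = 3 and tw(G) ≤ 3. For the lower bound, the 4 vertices {c, d, e, g} are pairwise adjacent, and any tree decomposition puts a clique entirely inside one bag — forcing width ≥ 3. Therefore the treewidth is 3.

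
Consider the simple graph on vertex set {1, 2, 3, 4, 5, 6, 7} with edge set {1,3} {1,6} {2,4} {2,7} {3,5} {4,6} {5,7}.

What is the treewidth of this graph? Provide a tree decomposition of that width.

Treewidth 2.
Bags: B1 = {1, 3, 6}  B2 = {3, 5, 6}  B3 = {5, 6, 7}  B4 = {2, 6, 7}  B5 = {2, 4, 6}
Tree: B1–B2, B2–B3, B3–B4, B4–B5

Every bag has size at most 3, so the width is 3 − 1 = 2 and tw(G) ≤ 2. The edges 6–1–3–5–7–2–4–6 form a cycle, so G is not a tree and its treewidth is at least 2. The upper and lower bounds meet at 2, so that is the treewidth.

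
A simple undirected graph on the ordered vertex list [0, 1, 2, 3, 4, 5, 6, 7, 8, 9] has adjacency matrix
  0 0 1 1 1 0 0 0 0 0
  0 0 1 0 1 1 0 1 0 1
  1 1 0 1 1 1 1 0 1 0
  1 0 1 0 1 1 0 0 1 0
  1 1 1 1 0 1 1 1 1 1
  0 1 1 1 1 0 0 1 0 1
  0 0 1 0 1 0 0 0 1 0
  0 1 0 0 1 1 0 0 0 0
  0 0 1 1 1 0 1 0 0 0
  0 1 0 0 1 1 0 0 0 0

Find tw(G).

3

A width-3 tree decomposition is:
Bags: B1 = {2, 3, 4, 5}  B2 = {1, 2, 4, 5}  B3 = {1, 4, 5, 9}  B4 = {1, 4, 5, 7}  B5 = {2, 3, 4, 8}  B6 = {2, 4, 6, 8}  B7 = {0, 2, 3, 4}
Tree: B1–B2, B2–B3, B3–B4, B1–B5, B5–B6, B5–B7
The largest bag has 4 vertices, giving width 3; this decomposition certifies tw(G) ≤ 3. On the other hand G contains the 4-clique {1, 4, 5, 9}. A clique must lie in a single bag of any decomposition, so no decomposition can have width below 3. Therefore the treewidth is 3.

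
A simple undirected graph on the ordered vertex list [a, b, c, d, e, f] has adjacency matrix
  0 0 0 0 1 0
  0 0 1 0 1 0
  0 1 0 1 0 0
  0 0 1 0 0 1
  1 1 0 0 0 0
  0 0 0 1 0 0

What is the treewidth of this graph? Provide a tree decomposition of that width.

Treewidth 1.
One such decomposition:
Bags: B1 = {d, f}  B2 = {c, d}  B3 = {b, c}  B4 = {b, e}  B5 = {a, e}
Tree: B1–B2, B2–B3, B3–B4, B4–B5

The largest bag has 2 vertices, giving width 1; this decomposition certifies tw(G) ≤ 1. G has an edge, so its treewidth is at least 1. Therefore the treewidth is 1.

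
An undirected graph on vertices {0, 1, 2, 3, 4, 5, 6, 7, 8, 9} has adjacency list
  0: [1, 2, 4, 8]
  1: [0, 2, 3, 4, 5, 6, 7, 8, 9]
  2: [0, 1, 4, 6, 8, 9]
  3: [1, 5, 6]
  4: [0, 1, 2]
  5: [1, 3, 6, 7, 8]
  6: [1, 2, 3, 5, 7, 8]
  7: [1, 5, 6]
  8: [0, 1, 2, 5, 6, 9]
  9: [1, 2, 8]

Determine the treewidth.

3

A width-3 tree decomposition is:
Bags: B1 = {0, 1, 2, 4}  B2 = {0, 1, 2, 8}  B3 = {1, 2, 6, 8}  B4 = {1, 2, 8, 9}  B5 = {1, 5, 6, 8}  B6 = {1, 5, 6, 7}  B7 = {1, 3, 5, 6}
Tree: B1–B2, B2–B3, B3–B4, B3–B5, B5–B6, B6–B7
The largest bag has 4 vertices, giving width 3; this decomposition certifies tw(G) ≤ 3. Conversely, {0, 1, 2, 8} is a clique of size 4, and the vertices of any clique must share a bag in every tree decomposition; so some bag has ≥ 4 vertices and tw(G) ≥ 3. Therefore the treewidth is 3.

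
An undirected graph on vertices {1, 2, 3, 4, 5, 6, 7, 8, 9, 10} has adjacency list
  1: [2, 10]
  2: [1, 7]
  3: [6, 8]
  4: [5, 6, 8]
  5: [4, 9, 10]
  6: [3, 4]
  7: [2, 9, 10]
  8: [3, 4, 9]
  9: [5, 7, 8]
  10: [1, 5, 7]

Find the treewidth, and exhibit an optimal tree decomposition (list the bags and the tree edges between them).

The largest bag has 3 vertices, giving width 2; this decomposition certifies tw(G) ≤ 2. For the lower bound, G contains the cycle 1–2–7–10–1, so G is not a forest; only forests have treewidth ≤ 1, hence tw(G) ≥ 2. The upper and lower bounds meet at 2, so that is the treewidth.

Treewidth 2.
One optimal decomposition is:
Bags: B1 = {1, 2, 10}  B2 = {2, 7, 10}  B3 = {5, 7, 10}  B4 = {5, 7, 9}  B5 = {4, 5, 9}  B6 = {4, 8, 9}  B7 = {4, 6, 8}  B8 = {3, 6, 8}
Tree: B1–B2, B2–B3, B3–B4, B4–B5, B5–B6, B6–B7, B7–B8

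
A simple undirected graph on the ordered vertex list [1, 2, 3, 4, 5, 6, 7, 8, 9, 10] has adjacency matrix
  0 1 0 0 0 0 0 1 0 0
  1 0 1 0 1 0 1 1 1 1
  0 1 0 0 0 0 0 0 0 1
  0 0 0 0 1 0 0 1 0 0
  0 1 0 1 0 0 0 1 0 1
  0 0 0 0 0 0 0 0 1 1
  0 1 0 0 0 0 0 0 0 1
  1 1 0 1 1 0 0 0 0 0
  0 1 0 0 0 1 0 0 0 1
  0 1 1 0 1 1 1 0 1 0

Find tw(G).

2

A width-2 tree decomposition is:
Bags: B1 = {2, 5, 10}  B2 = {2, 7, 10}  B3 = {2, 5, 8}  B4 = {2, 9, 10}  B5 = {1, 2, 8}  B6 = {2, 3, 10}  B7 = {4, 5, 8}  B8 = {6, 9, 10}
Tree: B1–B2, B1–B3, B2–B4, B3–B5, B4–B6, B3–B7, B4–B8
Every bag has size at most 3, so the width is 3 − 1 = 2 and tw(G) ≤ 2. For the lower bound, the 3 vertices {1, 2, 8} are pairwise adjacent, and any tree decomposition puts a clique entirely inside one bag — forcing width ≥ 2. Hence tw(G) = 2 exactly.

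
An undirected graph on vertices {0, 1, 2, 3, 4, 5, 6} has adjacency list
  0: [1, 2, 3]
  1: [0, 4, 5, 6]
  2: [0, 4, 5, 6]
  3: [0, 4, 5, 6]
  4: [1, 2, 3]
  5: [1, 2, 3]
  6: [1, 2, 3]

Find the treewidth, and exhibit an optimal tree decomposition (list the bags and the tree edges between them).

Every bag has size at most 4, so the width is 4 − 1 = 3 and tw(G) ≤ 3. For the lower bound: the 4 vertex sets {2,5}, {0,1}, {3}, {6} are disjoint, each induces a connected subgraph, and every pair is joined by at least one edge of G. Contracting each set to a single vertex therefore yields K_{4} as a minor, and since treewidth is minor-monotone, tw(G) ≥ tw(K_{4}) = 3. Therefore the treewidth is 3.

Treewidth 3.
Bags: B1 = {1, 2, 3, 5}  B2 = {0, 1, 2, 3}  B3 = {1, 2, 3, 6}  B4 = {1, 2, 3, 4}
Tree: B1–B2, B2–B3, B3–B4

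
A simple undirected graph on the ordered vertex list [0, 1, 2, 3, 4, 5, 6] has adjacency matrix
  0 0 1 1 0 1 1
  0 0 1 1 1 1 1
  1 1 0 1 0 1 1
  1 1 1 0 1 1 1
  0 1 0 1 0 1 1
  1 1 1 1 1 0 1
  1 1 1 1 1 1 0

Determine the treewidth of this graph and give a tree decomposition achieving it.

Every bag has size at most 5, so the width is 5 − 1 = 4 and tw(G) ≤ 4. Conversely, {0, 2, 3, 5, 6} is a clique of size 5, and the vertices of any clique must share a bag in every tree decomposition; so some bag has ≥ 5 vertices and tw(G) ≥ 4. Combining the bounds, tw(G) = 4.

Treewidth 4.
One such decomposition:
Bags: B1 = {1, 3, 4, 5, 6}  B2 = {1, 2, 3, 5, 6}  B3 = {0, 2, 3, 5, 6}
Tree: B1–B2, B2–B3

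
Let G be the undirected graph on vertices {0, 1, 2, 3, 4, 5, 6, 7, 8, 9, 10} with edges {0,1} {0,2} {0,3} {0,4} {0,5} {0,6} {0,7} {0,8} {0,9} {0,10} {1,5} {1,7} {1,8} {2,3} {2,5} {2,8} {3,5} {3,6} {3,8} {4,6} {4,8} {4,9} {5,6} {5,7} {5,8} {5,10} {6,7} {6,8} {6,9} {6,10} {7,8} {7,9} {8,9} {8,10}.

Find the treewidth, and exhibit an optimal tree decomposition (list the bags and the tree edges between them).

Treewidth 4.
One optimal decomposition is:
Bags: B1 = {0, 5, 6, 7, 8}  B2 = {0, 3, 5, 6, 8}  B3 = {0, 2, 3, 5, 8}  B4 = {0, 1, 5, 7, 8}  B5 = {0, 6, 7, 8, 9}  B6 = {0, 5, 6, 8, 10}  B7 = {0, 4, 6, 8, 9}
Tree: B1–B2, B2–B3, B1–B4, B1–B5, B2–B6, B5–B7

Each bag holds 5 vertices, so the decomposition has width 4, which upper-bounds the treewidth. Conversely, {0, 4, 6, 8, 9} is a clique of size 5, and the vertices of any clique must share a bag in every tree decomposition; so some bag has ≥ 5 vertices and tw(G) ≥ 4. Hence tw(G) = 4 exactly.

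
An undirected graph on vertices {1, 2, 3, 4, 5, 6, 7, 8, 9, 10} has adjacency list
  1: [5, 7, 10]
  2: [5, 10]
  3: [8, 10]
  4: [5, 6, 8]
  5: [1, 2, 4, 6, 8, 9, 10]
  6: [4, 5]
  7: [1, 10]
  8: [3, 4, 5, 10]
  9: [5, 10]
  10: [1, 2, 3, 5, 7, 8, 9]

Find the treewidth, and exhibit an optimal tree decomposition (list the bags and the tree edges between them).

Every bag has size at most 3, so the width is 3 − 1 = 2 and tw(G) ≤ 2. On the other hand G contains the 3-clique {3, 8, 10}. A clique must lie in a single bag of any decomposition, so no decomposition can have width below 2. Hence tw(G) = 2 exactly.

Treewidth 2.
Bags: B1 = {4, 5, 8}  B2 = {4, 5, 6}  B3 = {5, 8, 10}  B4 = {2, 5, 10}  B5 = {1, 5, 10}  B6 = {5, 9, 10}  B7 = {3, 8, 10}  B8 = {1, 7, 10}
Tree: B1–B2, B1–B3, B3–B4, B4–B5, B4–B6, B3–B7, B5–B8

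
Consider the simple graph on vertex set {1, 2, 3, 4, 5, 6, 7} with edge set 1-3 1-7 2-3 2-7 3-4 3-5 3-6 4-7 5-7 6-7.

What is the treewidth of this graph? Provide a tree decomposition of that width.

Every bag has size at most 3, so the width is 3 − 1 = 2 and tw(G) ≤ 2. Since 7–1–3–4–7 is a cycle in G, G is not acyclic. Forests are exactly the graphs of treewidth ≤ 1, so tw(G) ≥ 2. Hence tw(G) = 2 exactly.

Treewidth 2.
Bags: B1 = {1, 3, 7}  B2 = {3, 4, 7}  B3 = {2, 3, 7}  B4 = {3, 6, 7}  B5 = {3, 5, 7}
Tree: B1–B2, B2–B3, B3–B4, B4–B5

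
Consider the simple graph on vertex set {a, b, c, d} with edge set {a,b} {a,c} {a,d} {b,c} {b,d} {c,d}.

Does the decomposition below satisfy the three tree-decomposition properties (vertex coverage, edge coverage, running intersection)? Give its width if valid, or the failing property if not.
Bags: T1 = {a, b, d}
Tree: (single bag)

No — vertex c appears in no bag.

A tree decomposition must satisfy three properties: every vertex lies in some bag; for every edge, both endpoints lie together in some bag; and for every vertex, the bags containing it form a connected subtree. Here vertex c appears in no bag, so the decomposition is invalid.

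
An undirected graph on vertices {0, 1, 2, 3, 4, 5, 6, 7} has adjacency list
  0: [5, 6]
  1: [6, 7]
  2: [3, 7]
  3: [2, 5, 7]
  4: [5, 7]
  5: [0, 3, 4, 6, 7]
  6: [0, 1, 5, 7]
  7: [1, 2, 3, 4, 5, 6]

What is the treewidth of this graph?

A width-2 tree decomposition is:
Bags: B1 = {3, 5, 7}  B2 = {5, 6, 7}  B3 = {1, 6, 7}  B4 = {4, 5, 7}  B5 = {2, 3, 7}  B6 = {0, 5, 6}
Tree: B1–B2, B2–B3, B1–B4, B1–B5, B2–B6
The largest bag has 3 vertices, giving width 2; this decomposition certifies tw(G) ≤ 2. On the other hand G contains the 3-clique {0, 5, 6}. A clique must lie in a single bag of any decomposition, so no decomposition can have width below 2. Therefore the treewidth is 2.

2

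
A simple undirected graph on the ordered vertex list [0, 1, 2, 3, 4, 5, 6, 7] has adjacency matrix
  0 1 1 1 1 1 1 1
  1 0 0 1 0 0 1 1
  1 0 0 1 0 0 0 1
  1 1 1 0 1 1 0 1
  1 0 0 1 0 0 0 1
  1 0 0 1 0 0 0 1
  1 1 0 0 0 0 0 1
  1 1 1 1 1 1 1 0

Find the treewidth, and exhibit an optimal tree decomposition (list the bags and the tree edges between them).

Treewidth 3.
One such decomposition:
Bags: B1 = {0, 1, 3, 7}  B2 = {0, 3, 4, 7}  B3 = {0, 1, 6, 7}  B4 = {0, 3, 5, 7}  B5 = {0, 2, 3, 7}
Tree: B1–B2, B1–B3, B1–B4, B4–B5

Each bag holds 4 vertices, so the decomposition has width 3, which upper-bounds the treewidth. For the lower bound, the 4 vertices {0, 1, 3, 7} are pairwise adjacent, and any tree decomposition puts a clique entirely inside one bag — forcing width ≥ 3. The upper and lower bounds meet at 3, so that is the treewidth.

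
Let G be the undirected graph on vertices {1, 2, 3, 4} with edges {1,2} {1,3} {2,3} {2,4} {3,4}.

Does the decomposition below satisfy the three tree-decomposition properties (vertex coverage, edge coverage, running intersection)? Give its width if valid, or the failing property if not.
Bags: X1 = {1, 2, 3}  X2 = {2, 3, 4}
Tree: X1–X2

Vertex coverage: the bags together contain {1, 2, 3, 4}, the full vertex set. Edge coverage: each edge of G has both endpoints in at least one bag. Running intersection: for every vertex, the bags containing it form a connected subtree. All three properties hold, so this is a valid tree decomposition of width max|bag| − 1 = 2, and hence tw(G) ≤ 2.

Yes; width 2.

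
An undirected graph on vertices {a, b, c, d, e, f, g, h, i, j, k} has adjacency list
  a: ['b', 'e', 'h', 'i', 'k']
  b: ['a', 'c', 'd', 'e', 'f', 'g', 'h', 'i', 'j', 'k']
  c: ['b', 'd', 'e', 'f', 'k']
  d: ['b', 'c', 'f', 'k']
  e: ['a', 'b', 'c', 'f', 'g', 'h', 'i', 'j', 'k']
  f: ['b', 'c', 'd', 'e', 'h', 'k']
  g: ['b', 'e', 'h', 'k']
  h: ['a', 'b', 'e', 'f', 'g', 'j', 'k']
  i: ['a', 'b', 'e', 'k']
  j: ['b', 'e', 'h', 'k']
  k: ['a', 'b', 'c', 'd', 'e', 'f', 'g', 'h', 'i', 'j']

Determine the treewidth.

4

A width-4 tree decomposition is:
Bags: B1 = {b, c, e, f, k}  B2 = {b, e, f, h, k}  B3 = {b, c, d, f, k}  B4 = {a, b, e, h, k}  B5 = {a, b, e, i, k}  B6 = {b, e, h, j, k}  B7 = {b, e, g, h, k}
Tree: B1–B2, B1–B3, B2–B4, B4–B5, B4–B6, B2–B7
The largest bag has 5 vertices, giving width 4; this decomposition certifies tw(G) ≤ 4. Conversely, {b, c, d, f, k} is a clique of size 5, and the vertices of any clique must share a bag in every tree decomposition; so some bag has ≥ 5 vertices and tw(G) ≥ 4. Therefore the treewidth is 4.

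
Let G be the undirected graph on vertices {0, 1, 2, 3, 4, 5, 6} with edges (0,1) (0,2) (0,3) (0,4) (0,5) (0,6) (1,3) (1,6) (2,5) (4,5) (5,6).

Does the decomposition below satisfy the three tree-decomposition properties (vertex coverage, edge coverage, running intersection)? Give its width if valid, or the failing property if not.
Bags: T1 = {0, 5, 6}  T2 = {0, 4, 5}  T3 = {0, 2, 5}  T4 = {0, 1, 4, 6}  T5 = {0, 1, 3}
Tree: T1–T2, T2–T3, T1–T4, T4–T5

No — bags containing vertex 4 are not connected in the tree.

A tree decomposition must satisfy three properties: every vertex lies in some bag; for every edge, both endpoints lie together in some bag; and for every vertex, the bags containing it form a connected subtree. Here bags containing vertex 4 are not connected in the tree, so the decomposition is invalid.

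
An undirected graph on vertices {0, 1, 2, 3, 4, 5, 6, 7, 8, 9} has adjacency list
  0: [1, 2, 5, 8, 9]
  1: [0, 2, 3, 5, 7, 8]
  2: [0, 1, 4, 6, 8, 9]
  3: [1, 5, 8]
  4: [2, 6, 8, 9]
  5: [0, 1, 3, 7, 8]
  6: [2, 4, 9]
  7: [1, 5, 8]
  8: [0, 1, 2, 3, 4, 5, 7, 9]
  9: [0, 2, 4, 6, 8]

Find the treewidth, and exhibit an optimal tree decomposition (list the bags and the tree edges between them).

Treewidth 3.
Bags: B1 = {0, 1, 2, 8}  B2 = {0, 1, 5, 8}  B3 = {0, 2, 8, 9}  B4 = {1, 3, 5, 8}  B5 = {2, 4, 8, 9}  B6 = {1, 5, 7, 8}  B7 = {2, 4, 6, 9}
Tree: B1–B2, B1–B3, B2–B4, B3–B5, B4–B6, B5–B7

Each bag holds 4 vertices, so the decomposition has width 3, which upper-bounds the treewidth. On the other hand G contains the 4-clique {0, 1, 2, 8}. A clique must lie in a single bag of any decomposition, so no decomposition can have width below 3. The upper and lower bounds meet at 3, so that is the treewidth.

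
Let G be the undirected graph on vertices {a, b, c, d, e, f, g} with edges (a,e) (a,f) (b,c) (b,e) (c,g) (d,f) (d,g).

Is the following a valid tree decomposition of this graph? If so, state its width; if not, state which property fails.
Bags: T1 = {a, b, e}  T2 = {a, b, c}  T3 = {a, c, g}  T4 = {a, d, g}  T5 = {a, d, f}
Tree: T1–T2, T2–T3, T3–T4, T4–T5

Checking the three conditions: (i) the bags cover all of {a, b, c, d, e, f, g}; (ii) for each edge, some bag contains both endpoints; (iii) the bags containing any fixed vertex form a subtree. All hold, so the decomposition is valid with width 3 − 1 = 2.

Yes; width 2.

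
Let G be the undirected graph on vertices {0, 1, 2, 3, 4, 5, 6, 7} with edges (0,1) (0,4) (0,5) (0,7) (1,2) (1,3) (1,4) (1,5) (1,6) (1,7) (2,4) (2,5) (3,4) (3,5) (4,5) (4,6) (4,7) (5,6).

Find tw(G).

3

A width-3 tree decomposition is:
Bags: B1 = {1, 3, 4, 5}  B2 = {0, 1, 4, 5}  B3 = {1, 4, 5, 6}  B4 = {1, 2, 4, 5}  B5 = {0, 1, 4, 7}
Tree: B1–B2, B1–B3, B2–B4, B2–B5
Every bag has size at most 4, so the width is 4 − 1 = 3 and tw(G) ≤ 3. For the lower bound, the 4 vertices {0, 1, 4, 5} are pairwise adjacent, and any tree decomposition puts a clique entirely inside one bag — forcing width ≥ 3. Combining the bounds, tw(G) = 3.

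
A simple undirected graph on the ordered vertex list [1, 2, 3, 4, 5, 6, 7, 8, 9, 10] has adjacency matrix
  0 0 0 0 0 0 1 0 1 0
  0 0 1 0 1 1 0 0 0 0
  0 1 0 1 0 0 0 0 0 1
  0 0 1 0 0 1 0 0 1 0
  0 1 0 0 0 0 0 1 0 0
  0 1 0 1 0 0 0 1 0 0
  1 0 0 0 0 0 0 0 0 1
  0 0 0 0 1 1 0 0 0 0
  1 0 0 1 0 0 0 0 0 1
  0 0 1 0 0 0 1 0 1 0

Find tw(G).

2

A width-2 tree decomposition is:
Bags: B1 = {5, 6, 8}  B2 = {2, 5, 6}  B3 = {2, 4, 6}  B4 = {2, 3, 4}  B5 = {3, 4, 9}  B6 = {3, 9, 10}  B7 = {1, 9, 10}  B8 = {1, 7, 10}
Tree: B1–B2, B2–B3, B3–B4, B4–B5, B5–B6, B6–B7, B7–B8
Every bag has size at most 3, so the width is 3 − 1 = 2 and tw(G) ≤ 2. Since 8–5–2–6–8 is a cycle in G, G is not acyclic. Forests are exactly the graphs of treewidth ≤ 1, so tw(G) ≥ 2. The upper and lower bounds meet at 2, so that is the treewidth.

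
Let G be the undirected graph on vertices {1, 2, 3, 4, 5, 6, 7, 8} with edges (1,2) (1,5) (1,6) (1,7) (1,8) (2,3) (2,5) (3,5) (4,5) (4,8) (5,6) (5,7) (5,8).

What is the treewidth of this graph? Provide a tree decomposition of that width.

Treewidth 2.
One optimal decomposition is:
Bags: B1 = {1, 2, 5}  B2 = {1, 5, 8}  B3 = {1, 5, 7}  B4 = {4, 5, 8}  B5 = {2, 3, 5}  B6 = {1, 5, 6}
Tree: B1–B2, B2–B3, B2–B4, B1–B5, B2–B6

Every bag has size at most 3, so the width is 3 − 1 = 2 and tw(G) ≤ 2. Conversely, {1, 5, 8} is a clique of size 3, and the vertices of any clique must share a bag in every tree decomposition; so some bag has ≥ 3 vertices and tw(G) ≥ 2. Combining the bounds, tw(G) = 2.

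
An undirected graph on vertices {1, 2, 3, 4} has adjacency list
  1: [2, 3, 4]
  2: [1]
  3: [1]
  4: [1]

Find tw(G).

1

A width-1 tree decomposition is:
Bags: B1 = {1, 2}  B2 = {1, 4}  B3 = {1, 3}
Tree: B1–B2, B1–B3
Each bag holds 2 vertices, so the decomposition has width 1, which upper-bounds the treewidth. Any graph with an edge has treewidth ≥ 1, and G has the edge 2–1. Therefore the treewidth is 1.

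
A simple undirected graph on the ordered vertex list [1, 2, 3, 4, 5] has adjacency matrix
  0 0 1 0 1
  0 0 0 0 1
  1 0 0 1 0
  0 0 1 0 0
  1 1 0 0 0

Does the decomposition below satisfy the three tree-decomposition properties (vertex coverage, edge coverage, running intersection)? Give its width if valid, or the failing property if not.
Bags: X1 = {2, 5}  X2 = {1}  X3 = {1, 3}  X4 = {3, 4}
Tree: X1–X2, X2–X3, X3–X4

No — edge (5,1) lies in no bag.

A tree decomposition must satisfy three properties: every vertex lies in some bag; for every edge, both endpoints lie together in some bag; and for every vertex, the bags containing it form a connected subtree. Here edge (5,1) lies in no bag, so the decomposition is invalid.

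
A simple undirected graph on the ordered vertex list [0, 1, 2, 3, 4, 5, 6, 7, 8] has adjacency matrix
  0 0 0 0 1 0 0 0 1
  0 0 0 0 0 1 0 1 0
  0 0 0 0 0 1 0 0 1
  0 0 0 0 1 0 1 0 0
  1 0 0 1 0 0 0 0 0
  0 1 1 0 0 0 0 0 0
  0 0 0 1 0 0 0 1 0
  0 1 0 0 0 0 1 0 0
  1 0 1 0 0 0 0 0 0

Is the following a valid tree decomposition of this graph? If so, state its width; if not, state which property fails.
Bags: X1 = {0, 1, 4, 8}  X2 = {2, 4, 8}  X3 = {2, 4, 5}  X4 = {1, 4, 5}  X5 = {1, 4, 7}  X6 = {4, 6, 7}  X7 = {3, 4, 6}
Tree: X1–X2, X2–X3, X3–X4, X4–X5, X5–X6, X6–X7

A tree decomposition must satisfy three properties: every vertex lies in some bag; for every edge, both endpoints lie together in some bag; and for every vertex, the bags containing it form a connected subtree. Here bags containing vertex 1 are not connected in the tree, so the decomposition is invalid.

No — bags containing vertex 1 are not connected in the tree.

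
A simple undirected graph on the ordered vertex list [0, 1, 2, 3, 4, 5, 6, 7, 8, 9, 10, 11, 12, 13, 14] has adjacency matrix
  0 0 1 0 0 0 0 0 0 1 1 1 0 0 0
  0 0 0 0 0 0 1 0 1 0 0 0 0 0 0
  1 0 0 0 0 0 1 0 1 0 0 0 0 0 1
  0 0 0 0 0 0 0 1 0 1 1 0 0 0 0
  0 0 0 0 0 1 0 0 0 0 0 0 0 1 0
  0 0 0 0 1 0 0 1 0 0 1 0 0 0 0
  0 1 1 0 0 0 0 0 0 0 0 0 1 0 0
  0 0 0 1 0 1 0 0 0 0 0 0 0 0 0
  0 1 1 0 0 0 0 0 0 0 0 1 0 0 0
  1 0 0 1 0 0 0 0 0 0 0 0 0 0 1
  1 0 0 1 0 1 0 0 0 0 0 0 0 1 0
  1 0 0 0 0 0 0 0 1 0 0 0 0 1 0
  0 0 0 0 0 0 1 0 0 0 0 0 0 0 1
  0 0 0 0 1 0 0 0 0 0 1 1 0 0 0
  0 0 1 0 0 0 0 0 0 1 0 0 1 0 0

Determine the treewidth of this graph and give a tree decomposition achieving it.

Treewidth 3.
Bags: B1 = {3, 4, 5, 7}  B2 = {3, 4, 5, 10}  B3 = {3, 4, 10, 13}  B4 = {3, 9, 10, 13}  B5 = {0, 9, 10, 13}  B6 = {0, 9, 11, 13}  B7 = {0, 9, 11, 14}  B8 = {0, 2, 11, 14}  B9 = {2, 8, 11, 14}  B10 = {2, 8, 12, 14}  B11 = {2, 6, 8, 12}  B12 = {1, 6, 8, 12}
Tree: B1–B2, B2–B3, B3–B4, B4–B5, B5–B6, B6–B7, B7–B8, B8–B9, B9–B10, B10–B11, B11–B12

Each bag holds 4 vertices, so the decomposition has width 3, which upper-bounds the treewidth. For the lower bound: the 4 vertex sets {4,5,7}, {3}, {10}, {0,9,11,13} are disjoint, each induces a connected subgraph, and every pair is joined by at least one edge of G. Contracting each set to a single vertex therefore yields K_{4} as a minor, and since treewidth is minor-monotone, tw(G) ≥ tw(K_{4}) = 3. Combining the bounds, tw(G) = 3.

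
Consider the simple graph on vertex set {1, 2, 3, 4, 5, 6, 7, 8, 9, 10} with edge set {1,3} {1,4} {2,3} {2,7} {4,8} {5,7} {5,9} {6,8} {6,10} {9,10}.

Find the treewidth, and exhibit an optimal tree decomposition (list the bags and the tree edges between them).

The largest bag has 3 vertices, giving width 2; this decomposition certifies tw(G) ≤ 2. The edges 2–3–1–4–8–6–10–9–5–7–2 form a cycle, so G is not a tree and its treewidth is at least 2. The upper and lower bounds meet at 2, so that is the treewidth.

Treewidth 2.
One optimal decomposition is:
Bags: B1 = {1, 2, 3}  B2 = {1, 2, 4}  B3 = {2, 4, 8}  B4 = {2, 6, 8}  B5 = {2, 6, 10}  B6 = {2, 9, 10}  B7 = {2, 5, 9}  B8 = {2, 5, 7}
Tree: B1–B2, B2–B3, B3–B4, B4–B5, B5–B6, B6–B7, B7–B8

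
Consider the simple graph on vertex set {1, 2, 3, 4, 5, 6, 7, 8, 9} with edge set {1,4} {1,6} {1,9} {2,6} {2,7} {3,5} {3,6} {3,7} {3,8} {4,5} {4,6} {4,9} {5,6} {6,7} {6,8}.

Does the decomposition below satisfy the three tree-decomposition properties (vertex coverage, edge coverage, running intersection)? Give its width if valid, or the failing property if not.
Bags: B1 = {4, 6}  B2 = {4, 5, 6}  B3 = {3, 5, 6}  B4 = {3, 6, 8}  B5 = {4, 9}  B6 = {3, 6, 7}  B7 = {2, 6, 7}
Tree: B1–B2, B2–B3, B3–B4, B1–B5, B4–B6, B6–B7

No — vertex 1 appears in no bag.

A tree decomposition must satisfy three properties: every vertex lies in some bag; for every edge, both endpoints lie together in some bag; and for every vertex, the bags containing it form a connected subtree. Here vertex 1 appears in no bag, so the decomposition is invalid.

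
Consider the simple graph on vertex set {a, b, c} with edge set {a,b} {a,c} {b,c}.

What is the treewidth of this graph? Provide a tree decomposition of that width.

A single bag containing all 3 vertices is trivially a valid decomposition of width 2. On the other hand G contains the 3-clique {a, b, c}. A clique must lie in a single bag of any decomposition, so no decomposition can have width below 2. The upper and lower bounds meet at 2, so that is the treewidth.

Treewidth 2.
One optimal decomposition is:
Bags: B1 = {a, b, c}
Tree: (single bag)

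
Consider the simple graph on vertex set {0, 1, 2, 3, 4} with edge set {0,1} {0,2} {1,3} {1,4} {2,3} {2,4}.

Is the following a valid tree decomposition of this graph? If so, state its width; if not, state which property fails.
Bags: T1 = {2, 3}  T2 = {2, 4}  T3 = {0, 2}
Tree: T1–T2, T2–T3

A tree decomposition must satisfy three properties: every vertex lies in some bag; for every edge, both endpoints lie together in some bag; and for every vertex, the bags containing it form a connected subtree. Here vertex 1 appears in no bag, so the decomposition is invalid.

No — vertex 1 appears in no bag.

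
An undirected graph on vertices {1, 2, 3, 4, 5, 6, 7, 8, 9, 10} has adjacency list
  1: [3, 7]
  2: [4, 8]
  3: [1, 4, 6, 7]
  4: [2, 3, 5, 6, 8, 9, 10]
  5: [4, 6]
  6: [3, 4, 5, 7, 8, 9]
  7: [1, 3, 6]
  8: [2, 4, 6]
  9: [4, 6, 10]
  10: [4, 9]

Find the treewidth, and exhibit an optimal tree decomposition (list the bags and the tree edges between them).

Each bag holds 3 vertices, so the decomposition has width 2, which upper-bounds the treewidth. On the other hand G contains the 3-clique {1, 3, 7}. A clique must lie in a single bag of any decomposition, so no decomposition can have width below 2. Combining the bounds, tw(G) = 2.

Treewidth 2.
Bags: B1 = {4, 5, 6}  B2 = {4, 6, 9}  B3 = {4, 9, 10}  B4 = {4, 6, 8}  B5 = {3, 4, 6}  B6 = {3, 6, 7}  B7 = {2, 4, 8}  B8 = {1, 3, 7}
Tree: B1–B2, B2–B3, B1–B4, B4–B5, B5–B6, B4–B7, B6–B8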